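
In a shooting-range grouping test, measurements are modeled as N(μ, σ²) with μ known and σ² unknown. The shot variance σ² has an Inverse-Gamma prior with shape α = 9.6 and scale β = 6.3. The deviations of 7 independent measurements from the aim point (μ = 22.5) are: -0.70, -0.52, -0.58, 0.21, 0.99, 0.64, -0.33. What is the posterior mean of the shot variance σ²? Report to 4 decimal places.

With known mean μ and an Inverse-Gamma(α, β) prior on σ², the Normal likelihood is conjugate: posterior is Inv-Gamma(α + n/2, β + Σ(xᵢ−μ)²/2).
Σ(xᵢ−μ)² = (-0.70)² + (-0.52)² + (-0.58)² + (0.21)² + (0.99)² + (0.64)² + (-0.33)² = 2.6395.
Posterior: Inv-Gamma(9.6 + 7/2, 6.3 + 2.6395/2) = Inv-Gamma(13.10, 7.61975).
E[σ²|data] = β/(α−1) = 7.61975/12.10 = 0.6297.

0.6297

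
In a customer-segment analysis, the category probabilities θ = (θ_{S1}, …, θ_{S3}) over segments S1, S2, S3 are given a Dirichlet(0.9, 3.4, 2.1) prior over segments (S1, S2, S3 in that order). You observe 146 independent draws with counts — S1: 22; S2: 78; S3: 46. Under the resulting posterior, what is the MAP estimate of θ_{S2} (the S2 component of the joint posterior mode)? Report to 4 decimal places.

The Dirichlet prior is conjugate to the Multinomial likelihood: each posterior αⱼ = prior αⱼ + observed count nⱼ.
Posterior concentration: (22.9, 81.4, 48.1), total = 152.4.
Joint mode component: (α_{S2}−1)/(Σα−K) = 80.4/149.4 = 0.5382.

0.5382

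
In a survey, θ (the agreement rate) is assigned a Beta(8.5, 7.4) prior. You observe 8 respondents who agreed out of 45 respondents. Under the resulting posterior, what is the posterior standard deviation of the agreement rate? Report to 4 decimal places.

The Beta prior is conjugate to a Binomial/Bernoulli likelihood; the update adds successes to α and failures to β.
Posterior: Beta(α+k, β+n−k) = Beta(8.5+8, 7.4+37) = Beta(16.5, 44.4).
Var = αβ/((α+β)²(α+β+1)) = 16.5·44.4/(60.9²·61.9) = 0.00319111; SD = √0.00319111 = 0.0565.

0.0565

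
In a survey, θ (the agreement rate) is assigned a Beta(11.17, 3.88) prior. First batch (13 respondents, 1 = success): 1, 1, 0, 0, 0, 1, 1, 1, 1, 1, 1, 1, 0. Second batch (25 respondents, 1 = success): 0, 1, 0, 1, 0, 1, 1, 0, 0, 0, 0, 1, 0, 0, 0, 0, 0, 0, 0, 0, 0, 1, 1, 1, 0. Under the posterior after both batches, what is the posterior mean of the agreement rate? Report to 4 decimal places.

The Beta prior is conjugate to a Binomial/Bernoulli likelihood; the update adds successes to α and failures to β.
After batch 1: Beta(11.17+9, 3.88+4) = Beta(20.17, 7.88).
After batch 2: Beta(20.17+8, 7.88+17) = Beta(28.17, 24.88).
Posterior mean = α/(α+β) = 28.17/53.05 = 0.5310.

0.5310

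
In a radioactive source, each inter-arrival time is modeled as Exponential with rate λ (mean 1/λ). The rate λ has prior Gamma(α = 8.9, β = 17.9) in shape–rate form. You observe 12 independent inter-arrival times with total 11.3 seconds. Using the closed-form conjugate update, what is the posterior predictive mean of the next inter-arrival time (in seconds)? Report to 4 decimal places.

With a Gamma(shape α, rate β) prior on the exponential rate λ, the posterior after n observations with total T = Σxᵢ is Gamma(α+n, β+T).
Posterior: Gamma(8.9+12, 17.9+11.3) = Gamma(20.9, 29.2).
The predictive distribution for the next observation is Lomax; its mean is β/(α−1) = 29.2/19.9 = 1.4673.

1.4673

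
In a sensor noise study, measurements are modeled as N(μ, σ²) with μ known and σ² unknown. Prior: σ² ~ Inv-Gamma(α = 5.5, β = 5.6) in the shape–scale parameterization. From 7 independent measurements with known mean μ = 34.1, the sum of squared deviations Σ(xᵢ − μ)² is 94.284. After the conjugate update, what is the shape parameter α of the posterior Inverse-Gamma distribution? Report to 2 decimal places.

With known mean μ and an Inverse-Gamma(α, β) prior on σ², the Normal likelihood is conjugate: posterior is Inv-Gamma(α + n/2, β + Σ(xᵢ−μ)²/2).
Posterior: Inv-Gamma(5.5 + 7/2, 5.6 + 94.284/2) = Inv-Gamma(9.00, 52.7420).
Posterior α = 9.00.

9.00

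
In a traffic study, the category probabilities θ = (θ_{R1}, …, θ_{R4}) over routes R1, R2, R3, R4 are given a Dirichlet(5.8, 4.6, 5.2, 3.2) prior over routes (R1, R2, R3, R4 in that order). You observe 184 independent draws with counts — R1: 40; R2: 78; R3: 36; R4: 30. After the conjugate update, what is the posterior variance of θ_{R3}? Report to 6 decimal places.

The Dirichlet prior is conjugate to the Multinomial likelihood: each posterior αⱼ = prior αⱼ + observed count nⱼ.
Posterior concentration: (45.8, 82.6, 41.2, 33.2), total = 202.8.
Var[θ_j] = α_j(Σα−α_j)/((Σα)²(Σα+1)) = 41.2·161.6/(202.8²·203.8) = 0.000794.

0.000794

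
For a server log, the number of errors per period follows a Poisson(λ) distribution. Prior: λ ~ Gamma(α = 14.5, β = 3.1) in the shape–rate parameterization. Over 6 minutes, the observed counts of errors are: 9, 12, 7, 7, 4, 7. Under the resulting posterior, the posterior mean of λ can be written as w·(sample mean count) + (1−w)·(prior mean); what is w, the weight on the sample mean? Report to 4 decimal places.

With a Gamma(shape α, rate β) prior, the Poisson likelihood is conjugate: the posterior is Gamma(α + ΣXᵢ, β + n).
Posterior mean = (α₀+S)/(β₀+n) = [n/(β₀+n)]·(S/n) + [β₀/(β₀+n)]·(α₀/β₀), so only n and β₀ enter the weight.
Weight on data w = n/(β₀+n) = 6/(3.1+6) = 6/9.1 = 0.6593.

0.6593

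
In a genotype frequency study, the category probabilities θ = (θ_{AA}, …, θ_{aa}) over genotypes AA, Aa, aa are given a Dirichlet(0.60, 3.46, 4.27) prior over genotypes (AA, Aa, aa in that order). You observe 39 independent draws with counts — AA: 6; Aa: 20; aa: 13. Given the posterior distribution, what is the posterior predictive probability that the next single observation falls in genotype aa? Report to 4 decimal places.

0.3649

The Dirichlet prior is conjugate to the Multinomial likelihood: each posterior αⱼ = prior αⱼ + observed count nⱼ.
Posterior concentration: (6.60, 23.46, 17.27), total = 47.33.
P(next = aa | data) = α_{aa}/Σα = 0.3649.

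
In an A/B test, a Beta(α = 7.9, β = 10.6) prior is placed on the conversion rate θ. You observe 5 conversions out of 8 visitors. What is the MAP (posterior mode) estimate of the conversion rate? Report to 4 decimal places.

The Beta prior is conjugate to a Binomial/Bernoulli likelihood; the update adds successes to α and failures to β.
Posterior: Beta(α+k, β+n−k) = Beta(7.9+5, 10.6+3) = Beta(12.9, 13.6).
Mode of Beta(a,b) for a,b>1 is (a−1)/(a+b−2) = 11.9/24.5 = 0.4857.

0.4857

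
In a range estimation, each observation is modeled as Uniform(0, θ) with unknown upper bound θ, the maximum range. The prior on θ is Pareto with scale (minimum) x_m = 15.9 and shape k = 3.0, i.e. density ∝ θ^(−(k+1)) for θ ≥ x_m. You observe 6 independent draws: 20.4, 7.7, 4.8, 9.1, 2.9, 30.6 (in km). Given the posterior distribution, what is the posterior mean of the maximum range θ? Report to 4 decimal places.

34.4250

A Pareto(scale x_m, shape k) prior on the upper bound θ of Uniform(0, θ) is conjugate: posterior is Pareto(max(x_m, max xᵢ), k + n).
Sample maximum = 30.6; prior scale x_m = 15.9 → posterior scale = max = 30.6.
Posterior shape = 3.0 + 6 = 9.0.
E[θ|data] = k·x_m/(k−1) = 9.0·30.6/8.0 = 34.4250.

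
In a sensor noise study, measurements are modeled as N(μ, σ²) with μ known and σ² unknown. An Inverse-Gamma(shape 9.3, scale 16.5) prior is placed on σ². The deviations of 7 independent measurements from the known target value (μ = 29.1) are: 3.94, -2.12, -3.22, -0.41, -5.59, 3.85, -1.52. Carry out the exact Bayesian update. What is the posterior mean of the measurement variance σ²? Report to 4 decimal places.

With known mean μ and an Inverse-Gamma(α, β) prior on σ², the Normal likelihood is conjugate: posterior is Inv-Gamma(α + n/2, β + Σ(xᵢ−μ)²/2).
Σ(xᵢ−μ)² = (3.94)² + (-2.12)² + (-3.22)² + (-0.41)² + (-5.59)² + (3.85)² + (-1.52)² = 78.9355.
Posterior: Inv-Gamma(9.3 + 7/2, 16.5 + 78.9355/2) = Inv-Gamma(12.80, 55.96775).
E[σ²|data] = β/(α−1) = 55.96775/11.80 = 4.7430.

4.7430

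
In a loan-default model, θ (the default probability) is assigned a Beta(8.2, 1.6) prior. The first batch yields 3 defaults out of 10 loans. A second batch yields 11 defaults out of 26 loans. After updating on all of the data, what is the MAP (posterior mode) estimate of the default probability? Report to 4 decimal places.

0.4840

The Beta prior is conjugate to a Binomial/Bernoulli likelihood; the update adds successes to α and failures to β.
After batch 1: Beta(8.2+3, 1.6+7) = Beta(11.2, 8.6).
After batch 2: Beta(11.2+11, 8.6+15) = Beta(22.2, 23.6).
Mode of Beta(a,b) for a,b>1 is (a−1)/(a+b−2) = 21.2/43.8 = 0.4840.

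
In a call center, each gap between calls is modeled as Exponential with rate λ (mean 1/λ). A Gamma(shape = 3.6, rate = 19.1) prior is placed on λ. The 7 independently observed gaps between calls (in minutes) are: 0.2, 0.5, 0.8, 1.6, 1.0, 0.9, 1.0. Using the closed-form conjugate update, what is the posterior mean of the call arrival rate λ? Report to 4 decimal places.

0.4223

With a Gamma(shape α, rate β) prior on the exponential rate λ, the posterior after n observations with total T = Σxᵢ is Gamma(α+n, β+T).
Sum of observations T = 6.0 minutes; n = 7.
Posterior: Gamma(3.6+7, 19.1+6.0) = Gamma(10.6, 25.1).
Posterior mean of λ = α/β = 10.6/25.1 = 0.4223.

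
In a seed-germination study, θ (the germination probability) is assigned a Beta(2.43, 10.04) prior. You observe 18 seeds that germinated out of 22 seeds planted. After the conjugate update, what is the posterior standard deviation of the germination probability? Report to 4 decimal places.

0.0825

The Beta prior is conjugate to a Binomial/Bernoulli likelihood; the update adds successes to α and failures to β.
Posterior: Beta(α+k, β+n−k) = Beta(2.43+18, 10.04+4) = Beta(20.43, 14.04).
Var = αβ/((α+β)²(α+β+1)) = 20.43·14.04/(34.47²·35.47) = 0.00680600; SD = √0.00680600 = 0.0825.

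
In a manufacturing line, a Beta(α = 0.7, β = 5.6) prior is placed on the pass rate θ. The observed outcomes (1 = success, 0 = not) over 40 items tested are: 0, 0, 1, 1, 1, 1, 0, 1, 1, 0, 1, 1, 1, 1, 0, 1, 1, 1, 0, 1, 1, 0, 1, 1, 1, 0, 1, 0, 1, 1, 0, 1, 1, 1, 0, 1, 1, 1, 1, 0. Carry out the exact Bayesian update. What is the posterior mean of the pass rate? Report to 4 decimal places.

0.6199

The Beta prior is conjugate to a Binomial/Bernoulli likelihood; the update adds successes to α and failures to β.
Posterior: Beta(α+k, β+n−k) = Beta(0.7+28, 5.6+12) = Beta(28.7, 17.6).
Posterior mean = α/(α+β) = 28.7/46.3 = 0.6199.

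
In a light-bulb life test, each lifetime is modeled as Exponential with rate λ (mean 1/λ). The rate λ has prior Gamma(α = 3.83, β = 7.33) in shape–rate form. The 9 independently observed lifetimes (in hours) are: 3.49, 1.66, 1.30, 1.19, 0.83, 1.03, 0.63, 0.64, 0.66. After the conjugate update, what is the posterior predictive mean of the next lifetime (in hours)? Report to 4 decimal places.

With a Gamma(shape α, rate β) prior on the exponential rate λ, the posterior after n observations with total T = Σxᵢ is Gamma(α+n, β+T).
Sum of observations T = 11.43 hours; n = 9.
Posterior: Gamma(3.83+9, 7.33+11.43) = Gamma(12.83, 18.76).
The predictive distribution for the next observation is Lomax; its mean is β/(α−1) = 18.76/11.83 = 1.5858.

1.5858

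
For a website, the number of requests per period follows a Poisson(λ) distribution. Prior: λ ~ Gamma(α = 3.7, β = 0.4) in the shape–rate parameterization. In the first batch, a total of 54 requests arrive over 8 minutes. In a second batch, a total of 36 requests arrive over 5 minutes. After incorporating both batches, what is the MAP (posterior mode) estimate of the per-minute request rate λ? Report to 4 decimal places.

With a Gamma(shape α, rate β) prior, the Poisson likelihood is conjugate: the posterior is Gamma(α + ΣXᵢ, β + n).
After batch 1: Gamma(α+S, β+n) = Gamma(3.7+54, 0.4+8) = Gamma(57.7, 8.4).
After batch 2: Gamma(α+S, β+n) = Gamma(57.7+36, 8.4+5) = Gamma(93.7, 13.4).
Mode of Gamma(α,β) for α≥1 is (α−1)/β = 92.7/13.4 = 6.9179.

6.9179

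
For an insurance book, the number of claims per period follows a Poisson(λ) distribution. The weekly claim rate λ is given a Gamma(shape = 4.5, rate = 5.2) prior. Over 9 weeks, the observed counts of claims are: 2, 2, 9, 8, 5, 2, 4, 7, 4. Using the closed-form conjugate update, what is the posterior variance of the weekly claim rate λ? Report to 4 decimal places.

With a Gamma(shape α, rate β) prior, the Poisson likelihood is conjugate: the posterior is Gamma(α + ΣXᵢ, β + n).
Sum of counts S = 43 over n = 9 weeks.
Posterior: Gamma(α+S, β+n) = Gamma(4.5+43, 5.2+9) = Gamma(47.5, 14.2).
Var = α/β² = 47.5/14.2² = 0.2356.

0.2356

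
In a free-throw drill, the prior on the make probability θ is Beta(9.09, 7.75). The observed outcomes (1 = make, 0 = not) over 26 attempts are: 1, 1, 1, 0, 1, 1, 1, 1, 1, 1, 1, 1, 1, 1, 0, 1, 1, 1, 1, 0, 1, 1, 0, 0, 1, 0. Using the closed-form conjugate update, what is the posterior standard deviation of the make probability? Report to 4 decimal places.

0.0705

The Beta prior is conjugate to a Binomial/Bernoulli likelihood; the update adds successes to α and failures to β.
Posterior: Beta(α+k, β+n−k) = Beta(9.09+20, 7.75+6) = Beta(29.09, 13.75).
Var = αβ/((α+β)²(α+β+1)) = 29.09·13.75/(42.84²·43.84) = 0.00497138; SD = √0.00497138 = 0.0705.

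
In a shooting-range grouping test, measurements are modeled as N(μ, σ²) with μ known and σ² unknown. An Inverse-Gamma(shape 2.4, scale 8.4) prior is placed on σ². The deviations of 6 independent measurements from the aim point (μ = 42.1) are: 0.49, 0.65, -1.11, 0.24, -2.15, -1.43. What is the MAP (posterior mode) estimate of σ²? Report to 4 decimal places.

1.9859

With known mean μ and an Inverse-Gamma(α, β) prior on σ², the Normal likelihood is conjugate: posterior is Inv-Gamma(α + n/2, β + Σ(xᵢ−μ)²/2).
Σ(xᵢ−μ)² = (0.49)² + (0.65)² + (-1.11)² + (0.24)² + (-2.15)² + (-1.43)² = 8.6197.
Posterior: Inv-Gamma(2.4 + 6/2, 8.4 + 8.6197/2) = Inv-Gamma(5.40, 12.70985).
Mode = β/(α+1) = 12.70985/6.40 = 1.9859.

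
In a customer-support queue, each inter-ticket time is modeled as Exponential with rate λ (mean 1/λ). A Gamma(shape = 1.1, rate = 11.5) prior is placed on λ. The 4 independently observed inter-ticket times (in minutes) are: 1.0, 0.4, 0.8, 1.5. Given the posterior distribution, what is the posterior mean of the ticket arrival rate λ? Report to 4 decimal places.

0.3355

With a Gamma(shape α, rate β) prior on the exponential rate λ, the posterior after n observations with total T = Σxᵢ is Gamma(α+n, β+T).
Sum of observations T = 3.7 minutes; n = 4.
Posterior: Gamma(1.1+4, 11.5+3.7) = Gamma(5.1, 15.2).
Posterior mean of λ = α/β = 5.1/15.2 = 0.3355.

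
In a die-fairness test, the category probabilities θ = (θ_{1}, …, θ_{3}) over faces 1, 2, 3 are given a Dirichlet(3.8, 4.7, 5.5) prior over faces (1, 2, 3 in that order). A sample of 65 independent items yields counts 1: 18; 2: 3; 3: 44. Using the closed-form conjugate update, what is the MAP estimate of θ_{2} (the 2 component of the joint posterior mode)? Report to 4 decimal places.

0.0882

The Dirichlet prior is conjugate to the Multinomial likelihood: each posterior αⱼ = prior αⱼ + observed count nⱼ.
Posterior concentration: (21.8, 7.7, 49.5), total = 79.0.
Joint mode component: (α_{2}−1)/(Σα−K) = 6.7/76.0 = 0.0882.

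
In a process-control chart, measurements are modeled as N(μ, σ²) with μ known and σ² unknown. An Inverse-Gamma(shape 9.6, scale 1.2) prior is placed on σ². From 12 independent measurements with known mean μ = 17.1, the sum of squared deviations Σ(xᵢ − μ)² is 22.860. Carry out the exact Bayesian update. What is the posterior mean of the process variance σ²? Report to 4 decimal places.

With known mean μ and an Inverse-Gamma(α, β) prior on σ², the Normal likelihood is conjugate: posterior is Inv-Gamma(α + n/2, β + Σ(xᵢ−μ)²/2).
Posterior: Inv-Gamma(9.6 + 12/2, 1.2 + 22.860/2) = Inv-Gamma(15.60, 12.6300).
E[σ²|data] = β/(α−1) = 12.6300/14.60 = 0.8651.

0.8651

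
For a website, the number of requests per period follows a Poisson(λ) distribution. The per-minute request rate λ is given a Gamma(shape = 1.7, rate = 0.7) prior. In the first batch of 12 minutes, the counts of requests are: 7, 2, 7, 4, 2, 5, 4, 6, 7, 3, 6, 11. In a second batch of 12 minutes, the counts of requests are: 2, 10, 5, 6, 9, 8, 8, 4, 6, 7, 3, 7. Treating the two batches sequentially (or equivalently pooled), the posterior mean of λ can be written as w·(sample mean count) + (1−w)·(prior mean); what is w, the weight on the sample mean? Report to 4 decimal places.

With a Gamma(shape α, rate β) prior, the Poisson likelihood is conjugate: the posterior is Gamma(α + ΣXᵢ, β + n).
Total number of minutes: n = 12 + 12 = 24.
Posterior mean = (α₀+S)/(β₀+n) = [n/(β₀+n)]·(S/n) + [β₀/(β₀+n)]·(α₀/β₀), so only n and β₀ enter the weight.
Weight on data w = n/(β₀+n) = 24/(0.7+24) = 24/24.7 = 0.9717.

0.9717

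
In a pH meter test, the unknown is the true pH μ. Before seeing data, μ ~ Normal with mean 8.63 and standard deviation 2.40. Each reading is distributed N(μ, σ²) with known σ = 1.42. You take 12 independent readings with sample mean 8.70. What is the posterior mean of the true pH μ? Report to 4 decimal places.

8.6980

For Normal data with known variance σ², a Normal(μ₀, σ₀²) prior on μ is conjugate. Posterior precision = 1/σ₀² + n/σ²; posterior mean is the precision-weighted average of μ₀ and x̄.
n·x̄ = 12·8.70 = 104.4.
σ₀² = 2.40² = 5.76, σ² = 1.42² = 2.0164; σ² + n·σ₀² = 2.0164 + 12·5.76 = 71.1364.
Posterior mean = (μ₀/σ₀² + n·x̄/σ²)/(1/σ₀² + n/σ²) = (σ²·μ₀ + σ₀²·n·x̄)/(σ² + n·σ₀²) = (2.0164·8.63 + 5.76·104.4)/71.1364 = 618.745532/71.1364 = 8.6980.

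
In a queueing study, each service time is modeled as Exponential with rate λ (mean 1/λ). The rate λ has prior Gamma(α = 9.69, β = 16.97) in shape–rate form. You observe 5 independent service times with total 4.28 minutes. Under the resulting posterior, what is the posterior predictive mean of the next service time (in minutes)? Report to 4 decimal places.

1.5522

With a Gamma(shape α, rate β) prior on the exponential rate λ, the posterior after n observations with total T = Σxᵢ is Gamma(α+n, β+T).
Posterior: Gamma(9.69+5, 16.97+4.28) = Gamma(14.69, 21.25).
The predictive distribution for the next observation is Lomax; its mean is β/(α−1) = 21.25/13.69 = 1.5522.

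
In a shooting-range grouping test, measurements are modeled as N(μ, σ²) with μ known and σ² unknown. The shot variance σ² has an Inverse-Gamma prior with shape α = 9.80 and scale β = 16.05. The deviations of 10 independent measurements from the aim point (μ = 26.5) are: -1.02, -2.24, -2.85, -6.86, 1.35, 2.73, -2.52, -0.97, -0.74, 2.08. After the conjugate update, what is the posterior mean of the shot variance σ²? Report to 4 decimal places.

With known mean μ and an Inverse-Gamma(α, β) prior on σ², the Normal likelihood is conjugate: posterior is Inv-Gamma(α + n/2, β + Σ(xᵢ−μ)²/2).
Σ(xᵢ−μ)² = (-1.02)² + (-2.24)² + (-2.85)² + (-6.86)² + (1.35)² + (2.73)² + (-2.52)² + (-0.97)² + (-0.74)² + (2.08)² = 82.6808.
Posterior: Inv-Gamma(9.80 + 10/2, 16.05 + 82.6808/2) = Inv-Gamma(14.80, 57.39040).
E[σ²|data] = β/(α−1) = 57.39040/13.80 = 4.1587.

4.1587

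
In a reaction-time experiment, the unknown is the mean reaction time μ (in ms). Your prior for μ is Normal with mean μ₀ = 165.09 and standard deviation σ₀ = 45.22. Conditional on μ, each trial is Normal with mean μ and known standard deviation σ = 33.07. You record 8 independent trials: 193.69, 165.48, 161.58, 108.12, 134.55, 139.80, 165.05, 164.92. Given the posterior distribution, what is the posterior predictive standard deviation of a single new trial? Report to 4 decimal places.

34.9537

For Normal data with known variance σ², a Normal(μ₀, σ₀²) prior on μ is conjugate. Posterior precision = 1/σ₀² + n/σ²; posterior mean is the precision-weighted average of μ₀ and x̄.
σ₀² = 45.22² = 2044.8484, σ² = 33.07² = 1093.6249; σ² + n·σ₀² = 1093.6249 + 8·2044.8484 = 17452.4121.
Posterior precision = 1/σ₀² + n/σ² = 1/2044.8484 + 8/1093.6249 = (σ² + n·σ₀²)/(σ₀²σ²) = 17452.4121/(2044.8484·1093.6249); posterior variance σₙ² = σ₀²σ²/(σ² + n·σ₀²) = 2044.8484·1093.6249/17452.4121 = 128.136851.
Predictive variance for one new observation = σₙ² + σ² = 2044.8484·1093.6249/17452.4121 + 1093.6249 = σ²·(σ₀² + 17452.4121)/17452.4121 = 1093.6249·19497.2605/17452.4121 = 1221.761751; SD = √(1093.6249·19497.2605/17452.4121) = 34.9537.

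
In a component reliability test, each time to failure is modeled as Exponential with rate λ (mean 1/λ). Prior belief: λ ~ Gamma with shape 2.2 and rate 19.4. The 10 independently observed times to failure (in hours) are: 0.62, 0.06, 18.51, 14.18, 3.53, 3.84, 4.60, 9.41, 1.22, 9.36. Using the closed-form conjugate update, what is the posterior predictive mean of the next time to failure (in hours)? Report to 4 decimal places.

With a Gamma(shape α, rate β) prior on the exponential rate λ, the posterior after n observations with total T = Σxᵢ is Gamma(α+n, β+T).
Sum of observations T = 65.33 hours; n = 10.
Posterior: Gamma(2.2+10, 19.4+65.33) = Gamma(12.2, 84.73).
The predictive distribution for the next observation is Lomax; its mean is β/(α−1) = 84.73/11.2 = 7.5652.

7.5652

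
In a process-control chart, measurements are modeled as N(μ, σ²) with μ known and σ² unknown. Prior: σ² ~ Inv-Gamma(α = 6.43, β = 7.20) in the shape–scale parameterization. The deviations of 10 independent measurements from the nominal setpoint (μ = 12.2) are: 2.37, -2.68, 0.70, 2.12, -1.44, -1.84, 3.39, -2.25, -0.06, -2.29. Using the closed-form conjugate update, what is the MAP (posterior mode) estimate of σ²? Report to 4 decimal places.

2.3912

With known mean μ and an Inverse-Gamma(α, β) prior on σ², the Normal likelihood is conjugate: posterior is Inv-Gamma(α + n/2, β + Σ(xᵢ−μ)²/2).
Σ(xᵢ−μ)² = (2.37)² + (-2.68)² + (0.70)² + (2.12)² + (-1.44)² + (-1.84)² + (3.39)² + (-2.25)² + (-0.06)² + (-2.29)² = 45.0452.
Posterior: Inv-Gamma(6.43 + 10/2, 7.20 + 45.0452/2) = Inv-Gamma(11.43, 29.72260).
Mode = β/(α+1) = 29.72260/12.43 = 2.3912.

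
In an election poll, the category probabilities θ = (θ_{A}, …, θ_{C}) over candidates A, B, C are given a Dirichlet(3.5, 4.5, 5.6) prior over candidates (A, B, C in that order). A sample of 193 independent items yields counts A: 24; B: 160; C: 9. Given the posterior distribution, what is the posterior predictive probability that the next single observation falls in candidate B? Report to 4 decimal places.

0.7962

The Dirichlet prior is conjugate to the Multinomial likelihood: each posterior αⱼ = prior αⱼ + observed count nⱼ.
Posterior concentration: (27.5, 164.5, 14.6), total = 206.6.
P(next = B | data) = α_{B}/Σα = 0.7962.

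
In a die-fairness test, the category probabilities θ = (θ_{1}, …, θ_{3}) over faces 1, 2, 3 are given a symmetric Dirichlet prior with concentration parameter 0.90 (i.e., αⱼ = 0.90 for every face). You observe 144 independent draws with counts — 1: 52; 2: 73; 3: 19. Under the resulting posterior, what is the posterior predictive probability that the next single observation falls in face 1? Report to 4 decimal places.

0.3606

The Dirichlet prior is conjugate to the Multinomial likelihood: each posterior αⱼ = prior αⱼ + observed count nⱼ.
Posterior concentration: (52.90, 73.90, 19.90), total = 146.70.
P(next = 1 | data) = α_{1}/Σα = 0.3606.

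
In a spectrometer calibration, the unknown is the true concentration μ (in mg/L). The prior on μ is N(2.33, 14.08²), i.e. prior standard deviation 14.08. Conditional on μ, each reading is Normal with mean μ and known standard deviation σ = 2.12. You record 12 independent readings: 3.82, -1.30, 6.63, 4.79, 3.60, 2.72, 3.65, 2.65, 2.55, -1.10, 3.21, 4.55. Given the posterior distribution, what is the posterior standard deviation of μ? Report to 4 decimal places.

0.6114

For Normal data with known variance σ², a Normal(μ₀, σ₀²) prior on μ is conjugate. Posterior precision = 1/σ₀² + n/σ²; posterior mean is the precision-weighted average of μ₀ and x̄.
σ₀² = 14.08² = 198.2464, σ² = 2.12² = 4.4944; σ² + n·σ₀² = 4.4944 + 12·198.2464 = 2383.4512.
Posterior precision = 1/σ₀² + n/σ² = 1/198.2464 + 12/4.4944 = (σ² + n·σ₀²)/(σ₀²σ²) = 2383.4512/(198.2464·4.4944); posterior variance σₙ² = σ₀²σ²/(σ² + n·σ₀²) = 198.2464·4.4944/2383.4512 = 0.373827.
Posterior SD = √σₙ² = √(198.2464·4.4944/2383.4512) = 0.6114.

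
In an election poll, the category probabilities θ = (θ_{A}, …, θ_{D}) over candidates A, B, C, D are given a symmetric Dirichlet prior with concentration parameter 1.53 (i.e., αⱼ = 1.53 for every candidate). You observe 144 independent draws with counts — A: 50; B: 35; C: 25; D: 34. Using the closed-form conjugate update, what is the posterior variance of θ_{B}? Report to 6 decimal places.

The Dirichlet prior is conjugate to the Multinomial likelihood: each posterior αⱼ = prior αⱼ + observed count nⱼ.
Posterior concentration: (51.53, 36.53, 26.53, 35.53), total = 150.12.
Var[θ_j] = α_j(Σα−α_j)/((Σα)²(Σα+1)) = 36.53·113.59/(150.12²·151.12) = 0.001218.

0.001218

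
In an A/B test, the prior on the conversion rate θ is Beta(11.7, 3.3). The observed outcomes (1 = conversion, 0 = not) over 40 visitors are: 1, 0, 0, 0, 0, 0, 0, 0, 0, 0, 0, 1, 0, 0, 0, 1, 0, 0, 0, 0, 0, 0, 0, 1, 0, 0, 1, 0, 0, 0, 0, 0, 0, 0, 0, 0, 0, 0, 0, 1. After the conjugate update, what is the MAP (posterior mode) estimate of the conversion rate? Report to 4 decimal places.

0.3151

The Beta prior is conjugate to a Binomial/Bernoulli likelihood; the update adds successes to α and failures to β.
Posterior: Beta(α+k, β+n−k) = Beta(11.7+6, 3.3+34) = Beta(17.7, 37.3).
Mode of Beta(a,b) for a,b>1 is (a−1)/(a+b−2) = 16.7/53.0 = 0.3151.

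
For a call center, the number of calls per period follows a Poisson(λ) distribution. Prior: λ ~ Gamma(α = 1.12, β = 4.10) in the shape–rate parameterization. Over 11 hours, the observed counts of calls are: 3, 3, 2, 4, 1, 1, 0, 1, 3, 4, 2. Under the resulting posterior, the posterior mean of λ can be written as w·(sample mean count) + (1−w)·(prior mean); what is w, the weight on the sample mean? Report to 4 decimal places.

With a Gamma(shape α, rate β) prior, the Poisson likelihood is conjugate: the posterior is Gamma(α + ΣXᵢ, β + n).
Posterior mean = (α₀+S)/(β₀+n) = [n/(β₀+n)]·(S/n) + [β₀/(β₀+n)]·(α₀/β₀), so only n and β₀ enter the weight.
Weight on data w = n/(β₀+n) = 11/(4.10+11) = 11/15.10 = 0.7285.

0.7285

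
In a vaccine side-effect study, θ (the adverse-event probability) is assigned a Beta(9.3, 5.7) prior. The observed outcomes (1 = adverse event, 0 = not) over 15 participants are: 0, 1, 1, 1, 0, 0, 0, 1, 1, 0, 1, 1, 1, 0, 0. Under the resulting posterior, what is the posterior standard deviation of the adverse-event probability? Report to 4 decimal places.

0.0887

The Beta prior is conjugate to a Binomial/Bernoulli likelihood; the update adds successes to α and failures to β.
Posterior: Beta(α+k, β+n−k) = Beta(9.3+8, 5.7+7) = Beta(17.3, 12.7).
Var = αβ/((α+β)²(α+β+1)) = 17.3·12.7/(30.0²·31.0) = 0.00787491; SD = √0.00787491 = 0.0887.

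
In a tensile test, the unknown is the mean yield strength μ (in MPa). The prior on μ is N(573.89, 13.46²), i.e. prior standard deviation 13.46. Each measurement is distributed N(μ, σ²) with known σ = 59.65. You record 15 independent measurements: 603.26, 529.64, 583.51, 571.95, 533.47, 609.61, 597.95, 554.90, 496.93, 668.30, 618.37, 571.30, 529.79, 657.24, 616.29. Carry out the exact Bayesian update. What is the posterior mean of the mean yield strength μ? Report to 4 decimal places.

For Normal data with known variance σ², a Normal(μ₀, σ₀²) prior on μ is conjugate. Posterior precision = 1/σ₀² + n/σ²; posterior mean is the precision-weighted average of μ₀ and x̄.
Σxᵢ = 603.26 + 529.64 + 583.51 + 571.95 + 533.47 + 609.61 + 597.95 + 554.90 + 496.93 + 668.30 + 618.37 + 571.30 + 529.79 + 657.24 + 616.29 = 8742.51, so n·x̄ = 8742.51.
σ₀² = 13.46² = 181.1716, σ² = 59.65² = 3558.1225; σ² + n·σ₀² = 3558.1225 + 15·181.1716 = 6275.6965.
Posterior mean = (μ₀/σ₀² + n·x̄/σ²)/(1/σ₀² + n/σ²) = (σ²·μ₀ + σ₀²·n·x̄)/(σ² + n·σ₀²) = (3558.1225·573.89 + 181.1716·8742.51)/6275.6965 = 3625865.446241/6275.6965 = 577.7630.

577.7630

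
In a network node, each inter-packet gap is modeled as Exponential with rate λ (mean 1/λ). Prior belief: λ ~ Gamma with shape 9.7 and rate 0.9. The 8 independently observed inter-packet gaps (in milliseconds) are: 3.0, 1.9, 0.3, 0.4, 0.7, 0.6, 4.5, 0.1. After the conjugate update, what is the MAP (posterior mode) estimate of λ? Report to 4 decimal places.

1.3468

With a Gamma(shape α, rate β) prior on the exponential rate λ, the posterior after n observations with total T = Σxᵢ is Gamma(α+n, β+T).
Sum of observations T = 11.5 milliseconds; n = 8.
Posterior: Gamma(9.7+8, 0.9+11.5) = Gamma(17.7, 12.4).
Mode = (α−1)/β = 1.3468.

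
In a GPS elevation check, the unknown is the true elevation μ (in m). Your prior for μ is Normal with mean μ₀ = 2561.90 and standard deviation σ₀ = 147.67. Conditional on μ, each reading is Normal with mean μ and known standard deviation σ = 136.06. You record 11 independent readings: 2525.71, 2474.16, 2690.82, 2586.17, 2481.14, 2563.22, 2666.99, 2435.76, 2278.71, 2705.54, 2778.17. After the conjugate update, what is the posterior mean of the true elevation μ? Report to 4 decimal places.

2562.3633

For Normal data with known variance σ², a Normal(μ₀, σ₀²) prior on μ is conjugate. Posterior precision = 1/σ₀² + n/σ²; posterior mean is the precision-weighted average of μ₀ and x̄.
Σxᵢ = 2525.71 + 2474.16 + 2690.82 + 2586.17 + 2481.14 + 2563.22 + 2666.99 + 2435.76 + 2278.71 + 2705.54 + 2778.17 = 28186.39, so n·x̄ = 28186.39.
σ₀² = 147.67² = 21806.4289, σ² = 136.06² = 18512.3236; σ² + n·σ₀² = 18512.3236 + 11·21806.4289 = 258383.0415.
Posterior mean = (μ₀/σ₀² + n·x̄/σ²)/(1/σ₀² + n/σ²) = (σ²·μ₀ + σ₀²·n·x̄)/(σ² + n·σ₀²) = (18512.3236·2561.90 + 21806.4289·28186.39)/258383.0415 = 662071231.313511/258383.0415 = 2562.3633.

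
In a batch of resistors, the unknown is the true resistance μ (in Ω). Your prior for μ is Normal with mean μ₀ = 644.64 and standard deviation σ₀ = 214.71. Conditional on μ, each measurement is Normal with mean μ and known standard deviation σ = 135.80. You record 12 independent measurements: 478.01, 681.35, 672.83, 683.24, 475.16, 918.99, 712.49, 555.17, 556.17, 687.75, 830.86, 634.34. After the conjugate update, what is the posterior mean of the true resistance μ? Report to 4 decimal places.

656.7916

For Normal data with known variance σ², a Normal(μ₀, σ₀²) prior on μ is conjugate. Posterior precision = 1/σ₀² + n/σ²; posterior mean is the precision-weighted average of μ₀ and x̄.
Σxᵢ = 478.01 + 681.35 + 672.83 + 683.24 + 475.16 + 918.99 + 712.49 + 555.17 + 556.17 + 687.75 + 830.86 + 634.34 = 7886.36, so n·x̄ = 7886.36.
σ₀² = 214.71² = 46100.3841, σ² = 135.80² = 18441.64; σ² + n·σ₀² = 18441.64 + 12·46100.3841 = 571646.2492.
Posterior mean = (μ₀/σ₀² + n·x̄/σ²)/(1/σ₀² + n/σ²) = (σ²·μ₀ + σ₀²·n·x̄)/(σ² + n·σ₀²) = (18441.64·644.64 + 46100.3841·7886.36)/571646.2492 = 375452443.960476/571646.2492 = 656.7916.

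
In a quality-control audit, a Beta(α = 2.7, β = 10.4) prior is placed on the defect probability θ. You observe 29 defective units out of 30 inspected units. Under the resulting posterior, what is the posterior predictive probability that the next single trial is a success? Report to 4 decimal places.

The Beta prior is conjugate to a Binomial/Bernoulli likelihood; the update adds successes to α and failures to β.
Posterior: Beta(α+k, β+n−k) = Beta(2.7+29, 10.4+1) = Beta(31.7, 11.4).
For a single future Bernoulli trial, P(success | data) = α/(α+β) = 0.7355.

0.7355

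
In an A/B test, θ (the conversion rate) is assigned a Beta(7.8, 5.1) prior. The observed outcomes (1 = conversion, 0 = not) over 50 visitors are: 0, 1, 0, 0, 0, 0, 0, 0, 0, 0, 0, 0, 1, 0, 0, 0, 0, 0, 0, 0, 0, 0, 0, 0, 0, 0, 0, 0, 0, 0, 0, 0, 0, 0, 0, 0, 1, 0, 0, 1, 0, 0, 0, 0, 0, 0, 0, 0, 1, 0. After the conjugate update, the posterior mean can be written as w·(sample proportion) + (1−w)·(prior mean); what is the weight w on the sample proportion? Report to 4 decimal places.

0.7949

The Beta prior is conjugate to a Binomial/Bernoulli likelihood; the update adds successes to α and failures to β.
Posterior mean = (α₀+k)/(α₀+β₀+n) = [n/(α₀+β₀+n)]·(k/n) + [(α₀+β₀)/(α₀+β₀+n)]·α₀/(α₀+β₀), so only n and the prior enter the weight.
The weight on the data is w = n/(α₀+β₀+n) = 50/(7.8+5.1+50) = 50/62.9 = 0.7949.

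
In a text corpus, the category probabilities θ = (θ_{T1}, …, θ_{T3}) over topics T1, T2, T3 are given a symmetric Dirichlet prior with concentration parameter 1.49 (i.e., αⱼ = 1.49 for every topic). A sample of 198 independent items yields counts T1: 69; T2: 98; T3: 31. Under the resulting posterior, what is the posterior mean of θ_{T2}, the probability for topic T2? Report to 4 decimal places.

0.4914

The Dirichlet prior is conjugate to the Multinomial likelihood: each posterior αⱼ = prior αⱼ + observed count nⱼ.
Posterior concentration: (70.49, 99.49, 32.49), total = 202.47.
E[θ_{T2}|data] = α_{T2}/Σα = 99.49/202.47 = 0.4914.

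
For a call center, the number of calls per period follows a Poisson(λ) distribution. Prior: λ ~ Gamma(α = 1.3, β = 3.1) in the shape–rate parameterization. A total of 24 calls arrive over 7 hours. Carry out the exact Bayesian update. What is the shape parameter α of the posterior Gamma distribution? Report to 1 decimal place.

With a Gamma(shape α, rate β) prior, the Poisson likelihood is conjugate: the posterior is Gamma(α + ΣXᵢ, β + n).
Posterior: Gamma(α+S, β+n) = Gamma(1.3+24, 3.1+7) = Gamma(25.3, 10.1).
Posterior α = 25.3.

25.3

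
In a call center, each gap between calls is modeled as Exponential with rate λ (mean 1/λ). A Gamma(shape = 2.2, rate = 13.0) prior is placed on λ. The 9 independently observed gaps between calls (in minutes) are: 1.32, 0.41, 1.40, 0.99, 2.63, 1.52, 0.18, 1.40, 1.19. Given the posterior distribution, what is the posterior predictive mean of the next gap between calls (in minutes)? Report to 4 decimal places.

With a Gamma(shape α, rate β) prior on the exponential rate λ, the posterior after n observations with total T = Σxᵢ is Gamma(α+n, β+T).
Sum of observations T = 11.04 minutes; n = 9.
Posterior: Gamma(2.2+9, 13.0+11.04) = Gamma(11.2, 24.04).
The predictive distribution for the next observation is Lomax; its mean is β/(α−1) = 24.04/10.2 = 2.3569.

2.3569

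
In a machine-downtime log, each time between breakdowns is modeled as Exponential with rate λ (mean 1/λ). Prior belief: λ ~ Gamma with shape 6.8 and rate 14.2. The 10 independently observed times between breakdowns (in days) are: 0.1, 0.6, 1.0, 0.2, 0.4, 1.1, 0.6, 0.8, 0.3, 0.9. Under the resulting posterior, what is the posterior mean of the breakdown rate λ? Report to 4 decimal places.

0.8317

With a Gamma(shape α, rate β) prior on the exponential rate λ, the posterior after n observations with total T = Σxᵢ is Gamma(α+n, β+T).
Sum of observations T = 6.0 days; n = 10.
Posterior: Gamma(6.8+10, 14.2+6.0) = Gamma(16.8, 20.2).
Posterior mean of λ = α/β = 16.8/20.2 = 0.8317.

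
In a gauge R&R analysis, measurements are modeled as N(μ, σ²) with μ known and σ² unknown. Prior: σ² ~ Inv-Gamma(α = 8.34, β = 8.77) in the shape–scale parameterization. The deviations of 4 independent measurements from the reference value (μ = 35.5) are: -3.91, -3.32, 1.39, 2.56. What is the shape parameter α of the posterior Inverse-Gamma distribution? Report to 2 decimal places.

10.34

With known mean μ and an Inverse-Gamma(α, β) prior on σ², the Normal likelihood is conjugate: posterior is Inv-Gamma(α + n/2, β + Σ(xᵢ−μ)²/2).
Σ(xᵢ−μ)² = (-3.91)² + (-3.32)² + (1.39)² + (2.56)² = 34.7962.
Posterior: Inv-Gamma(8.34 + 4/2, 8.77 + 34.7962/2) = Inv-Gamma(10.34, 26.16810).
Posterior α = 10.34.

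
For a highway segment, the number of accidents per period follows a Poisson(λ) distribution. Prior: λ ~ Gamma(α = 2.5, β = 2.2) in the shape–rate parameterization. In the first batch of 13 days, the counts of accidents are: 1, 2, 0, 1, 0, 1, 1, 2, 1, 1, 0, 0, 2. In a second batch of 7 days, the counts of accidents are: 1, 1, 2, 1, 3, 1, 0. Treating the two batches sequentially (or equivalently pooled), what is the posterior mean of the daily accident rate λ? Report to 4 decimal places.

With a Gamma(shape α, rate β) prior, the Poisson likelihood is conjugate: the posterior is Gamma(α + ΣXᵢ, β + n).
Batch 1: sum of counts S = 12 over n = 13 days.
After batch 1: Gamma(α+S, β+n) = Gamma(2.5+12, 2.2+13) = Gamma(14.5, 15.2).
Batch 2: sum of counts S = 9 over n = 7 days.
After batch 2: Gamma(α+S, β+n) = Gamma(14.5+9, 15.2+7) = Gamma(23.5, 22.2).
Posterior mean = α/β = 23.5/22.2 = 1.0586.

1.0586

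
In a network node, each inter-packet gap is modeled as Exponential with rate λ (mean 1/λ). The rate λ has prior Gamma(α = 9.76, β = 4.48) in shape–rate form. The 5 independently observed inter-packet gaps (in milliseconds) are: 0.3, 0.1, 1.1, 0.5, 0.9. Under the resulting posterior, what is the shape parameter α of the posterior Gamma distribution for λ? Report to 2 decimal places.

14.76

With a Gamma(shape α, rate β) prior on the exponential rate λ, the posterior after n observations with total T = Σxᵢ is Gamma(α+n, β+T).
Sum of observations T = 2.9 milliseconds; n = 5.
Posterior: Gamma(9.76+5, 4.48+2.9) = Gamma(14.76, 7.38).
Posterior α = 14.76.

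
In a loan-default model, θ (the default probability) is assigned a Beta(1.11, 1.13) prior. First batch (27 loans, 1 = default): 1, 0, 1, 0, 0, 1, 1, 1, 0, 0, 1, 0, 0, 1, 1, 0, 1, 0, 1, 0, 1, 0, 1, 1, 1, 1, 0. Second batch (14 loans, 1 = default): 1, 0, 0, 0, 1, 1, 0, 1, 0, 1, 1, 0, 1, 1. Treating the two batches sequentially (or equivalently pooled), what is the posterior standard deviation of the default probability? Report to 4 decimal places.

0.0747

The Beta prior is conjugate to a Binomial/Bernoulli likelihood; the update adds successes to α and failures to β.
After batch 1: Beta(1.11+15, 1.13+12) = Beta(16.11, 13.13).
After batch 2: Beta(16.11+8, 13.13+6) = Beta(24.11, 19.13).
Var = αβ/((α+β)²(α+β+1)) = 24.11·19.13/(43.24²·44.24) = 0.00557604; SD = √0.00557604 = 0.0747.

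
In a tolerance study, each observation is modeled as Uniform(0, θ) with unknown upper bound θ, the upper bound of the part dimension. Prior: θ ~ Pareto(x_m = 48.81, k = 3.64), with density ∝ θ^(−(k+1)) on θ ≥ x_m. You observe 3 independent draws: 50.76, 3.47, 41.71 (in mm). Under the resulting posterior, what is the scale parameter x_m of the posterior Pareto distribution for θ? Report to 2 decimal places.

A Pareto(scale x_m, shape k) prior on the upper bound θ of Uniform(0, θ) is conjugate: posterior is Pareto(max(x_m, max xᵢ), k + n).
Sample maximum = 50.76; prior scale x_m = 48.81 → posterior scale = max = 50.76.
Posterior shape = 3.64 + 3 = 6.64.
Posterior scale x_m = 50.76.

50.76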